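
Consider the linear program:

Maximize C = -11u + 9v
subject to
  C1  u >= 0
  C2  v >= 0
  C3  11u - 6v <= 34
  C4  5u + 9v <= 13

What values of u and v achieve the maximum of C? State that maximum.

u = 0, v = 13/9, maximum C = 13

Feasible corners and C = -11u + 9v:
  (0, 0) → C = 0
  (0, 13/9) → C = 13
  (13/5, 0) → C = -143/5

At the optimal vertex, u = 0 and 5u + 9v = 13.
Solving simultaneously gives u = 0, v = 13/9.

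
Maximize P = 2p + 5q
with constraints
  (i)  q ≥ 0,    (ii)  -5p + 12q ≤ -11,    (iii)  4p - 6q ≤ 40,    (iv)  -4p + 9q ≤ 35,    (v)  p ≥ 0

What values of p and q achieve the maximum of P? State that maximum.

p = 23, q = 26/3, maximum P = 268/3

Corner points and P = 2p + 5q:
  (11/5, 0) → P = 22/5
  (10, 0) → P = 20
  (23, 26/3) → P = 268/3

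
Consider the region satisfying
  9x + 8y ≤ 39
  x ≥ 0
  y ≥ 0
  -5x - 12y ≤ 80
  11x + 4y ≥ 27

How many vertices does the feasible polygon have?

3

Of the 10 pairwise boundary intersections, those satisfying every inequality are:
  (13/3, 0)
  (15/13, 93/26)
  (27/11, 0)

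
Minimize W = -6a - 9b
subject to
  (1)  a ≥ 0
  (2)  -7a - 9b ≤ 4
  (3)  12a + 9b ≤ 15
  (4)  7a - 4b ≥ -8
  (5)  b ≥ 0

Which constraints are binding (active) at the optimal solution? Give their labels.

Corner points and W = -6a - 9b:
  (0, 5/3) → W = -15
  (0, 0) → W = 0
  (5/4, 0) → W = -15/2

The minimum is at (0, 5/3). Substituting into each constraint, equality holds for (1) and (3); the remaining constraints have slack.

(1) and (3)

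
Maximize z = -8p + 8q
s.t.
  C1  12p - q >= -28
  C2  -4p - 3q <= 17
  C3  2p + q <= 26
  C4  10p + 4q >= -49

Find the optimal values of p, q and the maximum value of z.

p = -1/7, q = 184/7, maximum z = 1480/7

Extreme points and z = -8p + 8q:
  (-101/40, -23/10) → z = 9/5
  (-1/7, 184/7) → z = 1480/7
  (95/2, -69) → z = -932

The binding constraints are 12p - q = -28 and 2p + q = 26.
Solving simultaneously gives p = -1/7, q = 184/7.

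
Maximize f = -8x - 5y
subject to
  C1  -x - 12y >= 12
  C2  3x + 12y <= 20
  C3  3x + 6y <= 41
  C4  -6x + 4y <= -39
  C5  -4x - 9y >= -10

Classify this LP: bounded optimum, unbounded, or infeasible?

unbounded

From the feasible point (105/19, -111/76), moving in the direction (-4, -6) keeps every constraint satisfied while f increases without bound.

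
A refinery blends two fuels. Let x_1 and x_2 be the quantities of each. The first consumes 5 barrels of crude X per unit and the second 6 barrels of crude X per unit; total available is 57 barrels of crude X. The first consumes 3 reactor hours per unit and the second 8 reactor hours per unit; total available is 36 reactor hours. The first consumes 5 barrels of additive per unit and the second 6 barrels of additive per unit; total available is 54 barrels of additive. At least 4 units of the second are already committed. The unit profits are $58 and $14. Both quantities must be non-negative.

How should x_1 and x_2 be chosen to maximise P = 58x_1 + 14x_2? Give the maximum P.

x_1 = 4/3, x_2 = 4, maximum P = 400/3

Feasible corners and P = 58x_1 + 14x_2:
  (0, 9/2) → P = 63
  (0, 4) → P = 56
  (4/3, 4) → P = 400/3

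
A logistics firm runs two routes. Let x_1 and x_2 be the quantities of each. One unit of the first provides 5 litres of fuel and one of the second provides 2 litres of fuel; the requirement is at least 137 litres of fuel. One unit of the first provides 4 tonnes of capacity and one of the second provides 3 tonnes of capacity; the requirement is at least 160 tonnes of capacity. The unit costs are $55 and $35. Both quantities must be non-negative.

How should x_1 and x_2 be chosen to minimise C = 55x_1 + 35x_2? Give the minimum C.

x_1 = 13, x_2 = 36, minimum C = 1975

Corner points and C = 55x_1 + 35x_2:
  (0, 137/2) → C = 4795/2
  (40, 0) → C = 2200
  (13, 36) → C = 1975
The feasible region is unbounded (it extends along (0, 1), (1, 0)), but C strictly increases along every unbounded feasible direction, so there is no improving ray and the minimum is attained at a vertex.

The binding constraints are 5x_1 + 2x_2 = 137 and 4x_1 + 3x_2 = 160.
Solving simultaneously gives x_1 = 13, x_2 = 36.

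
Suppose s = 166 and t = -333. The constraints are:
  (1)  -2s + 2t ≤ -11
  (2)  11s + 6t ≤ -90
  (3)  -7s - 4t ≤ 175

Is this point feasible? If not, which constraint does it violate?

feasible

(1): -998 ≤ -11 ✓
(2): -172 ≤ -90 ✓
(3): 170 ≤ 175 ✓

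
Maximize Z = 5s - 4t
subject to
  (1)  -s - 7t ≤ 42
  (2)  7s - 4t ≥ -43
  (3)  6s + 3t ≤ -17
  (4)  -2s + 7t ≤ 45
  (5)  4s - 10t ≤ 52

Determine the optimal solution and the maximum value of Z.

s = -7/36, t = -95/18, maximum Z = 725/36

Feasible corners and Z = 5s - 4t:
  (-469/53, -251/53) → Z = -1341/53
  (-28/19, -110/19) → Z = 300/19
  (-197/45, 139/45) → Z = -1541/45
  (-7/36, -95/18) → Z = 725/36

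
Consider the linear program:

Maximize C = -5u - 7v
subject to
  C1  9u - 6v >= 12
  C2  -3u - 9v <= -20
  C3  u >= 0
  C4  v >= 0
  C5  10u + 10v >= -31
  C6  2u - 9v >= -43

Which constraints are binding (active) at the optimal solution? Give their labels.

C1 and C2

Corner points and C = -5u - 7v:
  (76/33, 16/11) → C = -716/33
  (122/23, 137/23) → C = -1569/23
  (20/3, 0) → C = -100/3
The feasible region is unbounded (it extends along (9, 2), (1, 0)), but C strictly decreases along every unbounded feasible direction, so there is no improving ray and the maximum is attained at a vertex.

The maximum is at (76/33, 16/11). Substituting into each constraint, equality holds for C1 and C2; the remaining constraints have slack.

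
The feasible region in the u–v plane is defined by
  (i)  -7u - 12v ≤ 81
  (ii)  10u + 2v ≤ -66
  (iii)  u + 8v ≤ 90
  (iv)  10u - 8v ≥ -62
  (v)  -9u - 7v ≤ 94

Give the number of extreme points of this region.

Intersecting each pair of boundary lines and keeping only the points that satisfy every inequality leaves:
  (-315/53, -174/53)
  (-87/11, -47/22)
  (-163/25, -2/5)

3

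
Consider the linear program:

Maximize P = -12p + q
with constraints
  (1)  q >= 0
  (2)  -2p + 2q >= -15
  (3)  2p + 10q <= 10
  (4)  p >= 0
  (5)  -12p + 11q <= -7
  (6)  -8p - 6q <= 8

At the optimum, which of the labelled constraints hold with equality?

(1) and (5)

Feasible corners and P = -12p + q:
  (5, 0) → P = -60
  (7/12, 0) → P = -7
  (90/71, 53/71) → P = -1027/71

The maximum is at (7/12, 0). Substituting into each constraint, equality holds for (1) and (5); the remaining constraints have slack.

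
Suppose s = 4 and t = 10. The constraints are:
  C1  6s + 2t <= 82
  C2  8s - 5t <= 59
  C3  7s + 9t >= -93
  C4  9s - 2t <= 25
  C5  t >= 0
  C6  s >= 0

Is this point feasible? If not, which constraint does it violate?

feasible

C1: 44 ≤ 82 ✓
C2: -18 ≤ 59 ✓
C3: 118 ≥ -93 ✓
C4: 16 ≤ 25 ✓
C5: 10 ≥ 0 ✓
C6: 4 ≥ 0 ✓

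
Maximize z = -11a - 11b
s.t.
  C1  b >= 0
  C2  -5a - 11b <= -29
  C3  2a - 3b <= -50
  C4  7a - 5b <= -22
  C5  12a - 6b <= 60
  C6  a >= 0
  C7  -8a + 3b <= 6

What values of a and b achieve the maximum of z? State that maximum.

Extreme points and z = -11a - 11b:
  (184/11, 306/11) → z = -490
  (22/3, 194/9) → z = -2860/9
  (24, 38) → z = -682
The feasible region is unbounded (it extends along (1, 2), (3, 8)), but z strictly decreases along every unbounded feasible direction, so there is no improving ray and the maximum is attained at a vertex.

a = 22/3, b = 194/9, maximum z = -2860/9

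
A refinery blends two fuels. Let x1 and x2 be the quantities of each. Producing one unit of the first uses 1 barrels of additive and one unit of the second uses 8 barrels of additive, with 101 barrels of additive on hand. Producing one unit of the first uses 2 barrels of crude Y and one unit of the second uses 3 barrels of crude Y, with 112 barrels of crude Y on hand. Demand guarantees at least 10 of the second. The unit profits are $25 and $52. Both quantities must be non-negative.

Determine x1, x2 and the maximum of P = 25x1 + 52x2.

x1 = 21, x2 = 10, maximum P = 1045

Extreme points and P = 25x1 + 52x2:
  (0, 101/8) → P = 1313/2
  (0, 10) → P = 520
  (21, 10) → P = 1045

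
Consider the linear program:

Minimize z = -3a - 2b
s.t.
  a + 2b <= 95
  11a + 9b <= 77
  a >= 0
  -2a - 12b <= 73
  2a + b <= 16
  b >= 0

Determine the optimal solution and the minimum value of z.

a = 7, b = 0, minimum z = -21

Feasible corners and z = -3a - 2b:
  (0, 77/9) → z = -154/9
  (7, 0) → z = -21
  (0, 0) → z = 0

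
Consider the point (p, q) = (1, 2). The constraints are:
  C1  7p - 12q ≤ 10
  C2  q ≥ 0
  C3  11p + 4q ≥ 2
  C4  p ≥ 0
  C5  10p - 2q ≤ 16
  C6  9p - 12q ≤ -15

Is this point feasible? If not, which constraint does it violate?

C1: -17 ≤ 10 ✓
C2: 2 ≥ 0 ✓
C3: 19 ≥ 2 ✓
C4: 1 ≥ 0 ✓
C5: 6 ≤ 16 ✓
C6: -15 ≤ -15 ✓

feasible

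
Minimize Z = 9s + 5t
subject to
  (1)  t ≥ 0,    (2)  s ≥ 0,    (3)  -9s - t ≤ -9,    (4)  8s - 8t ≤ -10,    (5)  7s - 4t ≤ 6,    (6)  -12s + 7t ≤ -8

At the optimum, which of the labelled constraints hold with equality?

Extreme points and Z = 9s + 5t:
  (11/3, 59/12) → Z = 691/12
  (67/20, 23/5) → Z = 1063/20
  (10, 16) → Z = 170

The minimum is at (67/20, 23/5). Substituting into each constraint, equality holds for (4) and (6); the remaining constraints have slack.

(4) and (6)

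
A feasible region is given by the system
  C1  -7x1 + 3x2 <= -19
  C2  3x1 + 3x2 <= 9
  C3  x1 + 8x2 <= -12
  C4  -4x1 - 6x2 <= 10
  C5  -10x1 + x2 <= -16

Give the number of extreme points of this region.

4

Intersecting each pair of boundary lines and keeping only the points that satisfy every inequality leaves:
  (116/59, -103/59)
  (14/9, -73/27)
  (36/7, -15/7)
  (14, -11)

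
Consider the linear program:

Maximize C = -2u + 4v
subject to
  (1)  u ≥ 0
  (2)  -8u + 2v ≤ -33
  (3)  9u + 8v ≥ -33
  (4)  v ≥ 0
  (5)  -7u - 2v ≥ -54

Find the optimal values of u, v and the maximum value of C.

Vertices and C = -2u + 4v:
  (33/8, 0) → C = -33/4
  (29/5, 67/10) → C = 76/5
  (54/7, 0) → C = -108/7

The binding constraints are -8u + 2v = -33 and -7u - 2v = -54.
Solving simultaneously gives u = 29/5, v = 67/10.

u = 29/5, v = 67/10, maximum C = 76/5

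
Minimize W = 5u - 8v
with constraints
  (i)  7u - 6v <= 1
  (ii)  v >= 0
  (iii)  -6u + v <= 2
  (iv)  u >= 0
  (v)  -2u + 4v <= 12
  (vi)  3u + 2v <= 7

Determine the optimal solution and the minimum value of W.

u = 2/11, v = 34/11, minimum W = -262/11

Feasible corners and W = 5u - 8v:
  (1/7, 0) → W = 5/7
  (11/8, 23/16) → W = -37/8
  (0, 0) → W = 0
  (0, 2) → W = -16
  (2/11, 34/11) → W = -262/11
  (1/4, 25/8) → W = -95/4

The optimum lies where -6u + v = 2 and -2u + 4v = 12.
Solving simultaneously gives u = 2/11, v = 34/11.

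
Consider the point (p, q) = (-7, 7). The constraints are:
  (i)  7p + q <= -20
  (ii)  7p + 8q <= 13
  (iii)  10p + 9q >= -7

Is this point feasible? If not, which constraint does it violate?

(i): -42 ≤ -20 ✓
(ii): 7 ≤ 13 ✓
(iii): -7 ≥ -7 ✓

feasible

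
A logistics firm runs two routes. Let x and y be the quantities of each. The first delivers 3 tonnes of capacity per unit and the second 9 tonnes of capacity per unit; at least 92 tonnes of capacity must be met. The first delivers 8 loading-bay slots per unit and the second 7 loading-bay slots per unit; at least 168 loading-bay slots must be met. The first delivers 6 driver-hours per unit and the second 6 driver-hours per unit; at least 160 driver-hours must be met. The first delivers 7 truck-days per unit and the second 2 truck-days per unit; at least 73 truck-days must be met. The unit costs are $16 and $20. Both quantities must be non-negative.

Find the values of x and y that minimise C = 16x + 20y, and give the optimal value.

Extreme points and C = 16x + 20y:
  (0, 73/2) → C = 730
  (92/3, 0) → C = 1472/3
  (74/3, 2) → C = 1304/3
  (59/15, 341/15) → C = 2588/5
The feasible region is unbounded (it extends along (0, 1), (1, 0)), but C strictly increases along every unbounded feasible direction, so there is no improving ray and the minimum is attained at a vertex.

The binding constraints are 3x + 9y = 92 and 6x + 6y = 160.
Solving simultaneously gives x = 74/3, y = 2.

x = 74/3, y = 2, minimum C = 1304/3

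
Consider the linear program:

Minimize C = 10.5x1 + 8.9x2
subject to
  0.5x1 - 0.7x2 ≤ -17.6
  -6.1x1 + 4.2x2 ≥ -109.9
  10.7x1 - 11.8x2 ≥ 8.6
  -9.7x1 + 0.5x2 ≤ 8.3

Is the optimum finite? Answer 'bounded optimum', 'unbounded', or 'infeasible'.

The boundaries 0.5x1 - 0.7x2 = -17.6 and -6.1x1 + 4.2x2 = -109.9 meet at (2155/31, 16231/217), but that point violates 10.7x1 - 11.8x2 ≥ 8.6. Every candidate vertex is excluded by some other constraint, so the feasible region is empty.

infeasible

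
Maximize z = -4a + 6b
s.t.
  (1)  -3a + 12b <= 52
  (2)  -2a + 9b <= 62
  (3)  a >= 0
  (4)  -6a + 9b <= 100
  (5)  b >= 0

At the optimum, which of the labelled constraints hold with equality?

(1) and (3)

Vertices and z = -4a + 6b:
  (92, 82/3) → z = -204
  (0, 13/3) → z = 26
  (0, 0) → z = 0
The feasible region is unbounded (it extends along (9, 2), (1, 0)), but z strictly decreases along every unbounded feasible direction, so there is no improving ray and the maximum is attained at a vertex.

The maximum is at (0, 13/3). Substituting into each constraint, equality holds for (1) and (3); the remaining constraints have slack.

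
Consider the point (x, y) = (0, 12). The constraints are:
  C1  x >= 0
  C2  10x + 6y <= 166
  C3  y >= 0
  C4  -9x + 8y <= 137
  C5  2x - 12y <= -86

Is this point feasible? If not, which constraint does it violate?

feasible

C1: 0 ≥ 0 ✓
C2: 72 ≤ 166 ✓
C3: 12 ≥ 0 ✓
C4: 96 ≤ 137 ✓
C5: -144 ≤ -86 ✓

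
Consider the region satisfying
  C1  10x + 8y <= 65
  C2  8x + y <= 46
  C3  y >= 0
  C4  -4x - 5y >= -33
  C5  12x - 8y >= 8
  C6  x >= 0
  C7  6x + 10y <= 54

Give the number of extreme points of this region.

Intersecting each pair of boundary lines and keeping only the points that satisfy every inequality leaves:
  (101/18, 10/9)
  (109/26, 75/26)
  (23/4, 0)
  (2/3, 0)
  (64/21, 25/7)

5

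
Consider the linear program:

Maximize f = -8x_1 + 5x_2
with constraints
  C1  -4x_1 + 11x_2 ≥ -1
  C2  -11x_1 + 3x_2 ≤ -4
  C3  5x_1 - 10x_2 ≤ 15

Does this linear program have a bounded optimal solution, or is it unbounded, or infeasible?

From the feasible point (41/109, 5/109), moving in the direction (3, 11) keeps every constraint satisfied while f increases without bound.

unbounded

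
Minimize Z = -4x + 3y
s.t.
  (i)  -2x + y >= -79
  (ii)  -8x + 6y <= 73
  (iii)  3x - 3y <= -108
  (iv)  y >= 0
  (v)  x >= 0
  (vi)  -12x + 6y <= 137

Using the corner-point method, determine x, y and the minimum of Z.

x = 115, y = 151, minimum Z = -7

Corner points and Z = -4x + 3y:
  (547/4, 389/2) → Z = 73/2
  (115, 151) → Z = -7
  (143/2, 215/2) → Z = 73/2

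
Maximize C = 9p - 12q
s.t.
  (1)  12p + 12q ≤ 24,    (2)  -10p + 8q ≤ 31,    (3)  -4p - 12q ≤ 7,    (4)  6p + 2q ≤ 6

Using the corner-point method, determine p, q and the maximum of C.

Extreme points and C = 9p - 12q:
  (-5/6, 17/6) → C = -83/2
  (1/2, 3/2) → C = -27/2
  (-107/38, 27/76) → C = -1125/38
  (43/32, -33/32) → C = 783/32

The optimum lies where -4p - 12q = 7 and 6p + 2q = 6.
Solving simultaneously gives p = 43/32, q = -33/32.

p = 43/32, q = -33/32, maximum C = 783/32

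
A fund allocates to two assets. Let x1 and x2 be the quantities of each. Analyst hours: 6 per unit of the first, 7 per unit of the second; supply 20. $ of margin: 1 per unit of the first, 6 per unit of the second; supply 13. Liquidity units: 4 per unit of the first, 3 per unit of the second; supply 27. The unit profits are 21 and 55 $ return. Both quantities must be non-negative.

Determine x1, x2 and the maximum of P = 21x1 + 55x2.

Corner points and P = 21x1 + 55x2:
  (0, 0) → P = 0
  (0, 13/6) → P = 715/6
  (10/3, 0) → P = 70
  (1, 2) → P = 131

x1 = 1, x2 = 2, maximum P = 131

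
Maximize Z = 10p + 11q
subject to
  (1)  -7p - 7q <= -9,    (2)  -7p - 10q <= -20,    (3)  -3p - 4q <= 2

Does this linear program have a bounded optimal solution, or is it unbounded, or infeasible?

From the feasible point (-50/21, 11/3), moving in the direction (-7, 7) keeps every constraint satisfied while Z increases without bound.

unbounded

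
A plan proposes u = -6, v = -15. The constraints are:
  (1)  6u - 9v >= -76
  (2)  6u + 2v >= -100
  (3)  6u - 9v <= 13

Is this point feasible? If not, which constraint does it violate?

Constraint (3): 6u - 9v = 99, which is not ≤ 13. All other constraints are satisfied.

not feasible — violates (3)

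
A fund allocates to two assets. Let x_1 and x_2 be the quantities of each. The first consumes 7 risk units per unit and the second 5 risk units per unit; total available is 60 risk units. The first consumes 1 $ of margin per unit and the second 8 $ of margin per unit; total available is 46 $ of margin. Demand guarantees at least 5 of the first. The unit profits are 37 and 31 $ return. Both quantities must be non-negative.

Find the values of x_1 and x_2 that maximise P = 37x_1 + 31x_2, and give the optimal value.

x_1 = 5, x_2 = 5, maximum P = 340

The optimum lies where 7x_1 + 5x_2 = 60 and x_1 = 5.
Solving simultaneously gives x_1 = 5, x_2 = 5.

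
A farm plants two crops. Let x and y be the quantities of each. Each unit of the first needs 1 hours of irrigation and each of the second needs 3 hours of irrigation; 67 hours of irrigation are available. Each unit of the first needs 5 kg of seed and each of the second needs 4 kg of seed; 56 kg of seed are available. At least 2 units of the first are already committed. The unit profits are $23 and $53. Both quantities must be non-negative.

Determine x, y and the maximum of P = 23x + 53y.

x = 2, y = 23/2, maximum P = 1311/2

Corner points and P = 23x + 53y:
  (56/5, 0) → P = 1288/5
  (2, 0) → P = 46
  (2, 23/2) → P = 1311/2

At the optimal vertex, 5x + 4y = 56 and x = 2.
Solving simultaneously gives x = 2, y = 23/2.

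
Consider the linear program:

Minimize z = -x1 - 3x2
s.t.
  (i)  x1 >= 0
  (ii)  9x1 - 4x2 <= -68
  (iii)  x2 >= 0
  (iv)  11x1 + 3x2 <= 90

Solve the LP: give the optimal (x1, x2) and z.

x1 = 0, x2 = 30, minimum z = -90

Extreme points and z = -x1 - 3x2:
  (0, 17) → z = -51
  (0, 30) → z = -90
  (156/71, 1558/71) → z = -4830/71

At the optimal vertex, x1 = 0 and 11x1 + 3x2 = 90.
Solving simultaneously gives x1 = 0, x2 = 30.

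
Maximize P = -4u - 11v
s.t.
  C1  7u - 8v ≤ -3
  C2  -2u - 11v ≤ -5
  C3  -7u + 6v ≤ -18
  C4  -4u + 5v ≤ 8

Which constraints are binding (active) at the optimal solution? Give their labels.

Vertices and P = -4u - 11v:
  (81/7, 21/2) → P = -2265/14
  (49/3, 44/3) → P = -680/3
  (138/11, 128/11) → P = -1960/11

The maximum is at (81/7, 21/2). Substituting into each constraint, equality holds for C1 and C3; the remaining constraints have slack.

C1 and C3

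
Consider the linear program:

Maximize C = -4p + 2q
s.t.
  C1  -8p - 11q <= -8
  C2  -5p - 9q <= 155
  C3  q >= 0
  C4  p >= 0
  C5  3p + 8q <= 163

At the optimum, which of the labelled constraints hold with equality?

C4 and C5

Extreme points and C = -4p + 2q:
  (1, 0) → C = -4
  (0, 8/11) → C = 16/11
  (163/3, 0) → C = -652/3
  (0, 163/8) → C = 163/4

The maximum is at (0, 163/8). Substituting into each constraint, equality holds for C4 and C5; the remaining constraints have slack.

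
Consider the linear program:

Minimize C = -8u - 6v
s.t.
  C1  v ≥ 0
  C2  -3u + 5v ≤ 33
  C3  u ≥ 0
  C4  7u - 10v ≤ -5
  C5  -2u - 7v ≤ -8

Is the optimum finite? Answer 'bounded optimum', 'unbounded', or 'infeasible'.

Feasible corners and C = -8u - 6v:
  (0, 33/5) → C = -198/5
  (61, 216/5) → C = -3736/5
  (0, 8/7) → C = -48/7
  (15/23, 22/23) → C = -252/23
The feasible region has finitely many vertices and no improving ray; the minimum is -3736/5 at (61, 216/5).

bounded optimum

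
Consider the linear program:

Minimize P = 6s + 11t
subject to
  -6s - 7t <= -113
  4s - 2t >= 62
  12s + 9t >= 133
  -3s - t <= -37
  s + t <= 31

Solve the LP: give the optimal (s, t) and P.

s = 104, t = -73, minimum P = -179

Vertices and P = 6s + 11t:
  (33/2, 2) → P = 121
  (104, -73) → P = -179
  (62/3, 31/3) → P = 713/3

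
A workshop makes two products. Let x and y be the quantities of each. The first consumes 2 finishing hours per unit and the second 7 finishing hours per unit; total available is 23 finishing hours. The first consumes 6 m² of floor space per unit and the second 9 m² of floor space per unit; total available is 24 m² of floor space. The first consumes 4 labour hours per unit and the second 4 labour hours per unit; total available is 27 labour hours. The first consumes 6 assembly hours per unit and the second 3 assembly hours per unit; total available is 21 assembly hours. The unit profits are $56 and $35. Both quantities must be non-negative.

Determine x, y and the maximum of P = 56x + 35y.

x = 13/4, y = 1/2, maximum P = 399/2

Feasible corners and P = 56x + 35y:
  (0, 0) → P = 0
  (0, 8/3) → P = 280/3
  (7/2, 0) → P = 196
  (13/4, 1/2) → P = 399/2

The binding constraints are 6x + 9y = 24 and 6x + 3y = 21.
Solving simultaneously gives x = 13/4, y = 1/2.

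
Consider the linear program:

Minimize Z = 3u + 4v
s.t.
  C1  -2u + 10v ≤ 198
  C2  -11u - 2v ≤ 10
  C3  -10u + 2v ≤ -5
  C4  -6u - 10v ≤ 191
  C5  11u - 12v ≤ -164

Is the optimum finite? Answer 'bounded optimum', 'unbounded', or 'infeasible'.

bounded optimum

Feasible corners and Z = 3u + 4v:
  (223/48, 995/48) → Z = 4649/48
  (368/43, 925/43) → Z = 4804/43
  (194/49, 1695/98) → Z = 3972/49
The feasible region has finitely many vertices and no improving ray; the minimum is 3972/49 at (194/49, 1695/98).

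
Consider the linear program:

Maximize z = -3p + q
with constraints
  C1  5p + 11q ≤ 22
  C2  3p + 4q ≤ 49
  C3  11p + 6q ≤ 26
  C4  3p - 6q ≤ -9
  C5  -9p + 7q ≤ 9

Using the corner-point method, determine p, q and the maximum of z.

Extreme points and z = -3p + q:
  (11/21, 37/21) → z = 4/21
  (55/134, 243/134) → z = 39/67
  (3/11, 18/11) → z = 9/11

p = 3/11, q = 18/11, maximum z = 9/11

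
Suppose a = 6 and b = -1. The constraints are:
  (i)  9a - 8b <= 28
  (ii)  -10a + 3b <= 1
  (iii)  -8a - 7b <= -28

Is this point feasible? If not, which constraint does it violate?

Constraint (i): 9a - 8b = 62, which is not ≤ 28. All other constraints are satisfied.

not feasible — violates (i)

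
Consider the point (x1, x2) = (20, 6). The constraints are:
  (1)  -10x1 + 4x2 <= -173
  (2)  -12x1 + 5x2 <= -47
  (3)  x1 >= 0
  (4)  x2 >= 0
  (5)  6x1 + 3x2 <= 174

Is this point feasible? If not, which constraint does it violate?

(1): -176 ≤ -173 ✓
(2): -210 ≤ -47 ✓
(3): 20 ≥ 0 ✓
(4): 6 ≥ 0 ✓
(5): 138 ≤ 174 ✓

feasible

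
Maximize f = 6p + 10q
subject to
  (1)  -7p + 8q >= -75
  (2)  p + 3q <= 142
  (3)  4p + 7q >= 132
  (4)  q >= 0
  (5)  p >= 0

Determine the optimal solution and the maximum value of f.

p = 1361/29, q = 919/29, maximum f = 17356/29

Feasible corners and f = 6p + 10q:
  (1361/29, 919/29) → f = 17356/29
  (527/27, 208/27) → f = 5242/27
  (0, 142/3) → f = 1420/3
  (0, 132/7) → f = 1320/7

The binding constraints are -7p + 8q = -75 and p + 3q = 142.
Solving simultaneously gives p = 1361/29, q = 919/29.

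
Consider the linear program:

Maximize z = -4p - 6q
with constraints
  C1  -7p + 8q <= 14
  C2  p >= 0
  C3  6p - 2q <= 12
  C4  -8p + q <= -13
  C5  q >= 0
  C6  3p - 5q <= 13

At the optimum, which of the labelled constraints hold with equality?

Vertices and z = -4p - 6q:
  (62/17, 84/17) → z = -752/17
  (118/57, 203/57) → z = -1690/57
  (2, 0) → z = -8
  (13/8, 0) → z = -13/2

The maximum is at (13/8, 0). Substituting into each constraint, equality holds for C4 and C5; the remaining constraints have slack.

C4 and C5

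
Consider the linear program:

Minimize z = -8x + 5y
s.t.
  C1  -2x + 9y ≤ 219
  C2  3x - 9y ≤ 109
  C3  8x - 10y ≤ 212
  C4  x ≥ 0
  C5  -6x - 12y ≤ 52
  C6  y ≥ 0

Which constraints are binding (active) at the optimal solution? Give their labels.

C1 and C3

Feasible corners and z = -8x + 5y:
  (2049/26, 544/13) → z = -5476/13
  (0, 73/3) → z = 365/3
  (53/2, 0) → z = -212
  (0, 0) → z = 0

The minimum is at (2049/26, 544/13). Substituting into each constraint, equality holds for C1 and C3; the remaining constraints have slack.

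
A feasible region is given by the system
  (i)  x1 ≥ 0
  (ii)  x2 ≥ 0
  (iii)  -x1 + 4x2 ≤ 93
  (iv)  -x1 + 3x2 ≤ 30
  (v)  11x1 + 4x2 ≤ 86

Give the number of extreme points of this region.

Of the 10 pairwise boundary intersections, those satisfying every inequality are:
  (0, 0)
  (0, 10)
  (86/11, 0)
  (138/37, 416/37)

4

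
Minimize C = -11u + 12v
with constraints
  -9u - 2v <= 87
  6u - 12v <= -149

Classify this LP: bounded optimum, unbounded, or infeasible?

From the feasible point (-671/60, 273/40), moving in the direction (12, 6) keeps every constraint satisfied while C decreases without bound.

unbounded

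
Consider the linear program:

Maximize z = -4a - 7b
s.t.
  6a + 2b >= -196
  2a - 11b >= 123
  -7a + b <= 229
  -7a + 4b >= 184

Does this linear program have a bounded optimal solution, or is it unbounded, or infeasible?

infeasible

The boundaries 6a + 2b = -196 and 2a - 11b = 123 meet at (-191/7, -113/7), but that point violates -7a + 4b ≥ 184. Every candidate vertex is excluded by some other constraint, so the feasible region is empty.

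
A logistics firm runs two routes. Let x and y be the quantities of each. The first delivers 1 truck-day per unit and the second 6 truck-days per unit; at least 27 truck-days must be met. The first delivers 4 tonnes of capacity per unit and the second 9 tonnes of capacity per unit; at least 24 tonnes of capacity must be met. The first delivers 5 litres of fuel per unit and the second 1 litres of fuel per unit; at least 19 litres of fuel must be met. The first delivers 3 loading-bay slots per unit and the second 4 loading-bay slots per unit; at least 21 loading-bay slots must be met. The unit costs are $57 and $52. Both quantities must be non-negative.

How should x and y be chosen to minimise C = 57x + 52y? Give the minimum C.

Feasible corners and C = 57x + 52y:
  (0, 19) → C = 988
  (27, 0) → C = 1539
  (3, 4) → C = 379
The feasible region is unbounded (it extends along (0, 1), (1, 0)), but C strictly increases along every unbounded feasible direction, so there is no improving ray and the minimum is attained at a vertex.

The binding constraints are x + 6y = 27 and 5x + y = 19.
Solving simultaneously gives x = 3, y = 4.

x = 3, y = 4, minimum C = 379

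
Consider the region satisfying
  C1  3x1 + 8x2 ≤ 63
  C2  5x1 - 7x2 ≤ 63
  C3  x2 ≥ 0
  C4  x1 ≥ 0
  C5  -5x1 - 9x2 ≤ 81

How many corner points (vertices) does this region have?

The feasible vertices (each the meet of two boundaries and inside every other half-plane) are:
  (945/61, 126/61)
  (0, 63/8)
  (63/5, 0)
  (0, 0)

4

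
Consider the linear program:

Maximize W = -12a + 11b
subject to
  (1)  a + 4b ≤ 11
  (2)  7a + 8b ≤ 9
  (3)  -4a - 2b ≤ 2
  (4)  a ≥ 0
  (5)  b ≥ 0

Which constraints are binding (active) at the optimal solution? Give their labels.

Vertices and W = -12a + 11b:
  (0, 9/8) → W = 99/8
  (9/7, 0) → W = -108/7
  (0, 0) → W = 0

The maximum is at (0, 9/8). Substituting into each constraint, equality holds for (2) and (4); the remaining constraints have slack.

(2) and (4)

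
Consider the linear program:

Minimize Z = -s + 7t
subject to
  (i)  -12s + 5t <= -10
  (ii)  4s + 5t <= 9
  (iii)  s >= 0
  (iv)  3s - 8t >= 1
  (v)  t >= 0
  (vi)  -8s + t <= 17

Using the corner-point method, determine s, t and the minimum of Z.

s = 9/4, t = 0, minimum Z = -9/4

Vertices and Z = -s + 7t:
  (25/27, 2/9) → Z = 17/27
  (5/6, 0) → Z = -5/6
  (77/47, 23/47) → Z = 84/47
  (9/4, 0) → Z = -9/4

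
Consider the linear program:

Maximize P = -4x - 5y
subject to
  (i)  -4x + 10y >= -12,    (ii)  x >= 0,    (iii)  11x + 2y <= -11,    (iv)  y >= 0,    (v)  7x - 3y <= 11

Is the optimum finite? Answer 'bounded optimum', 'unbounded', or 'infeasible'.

infeasible

The boundaries x = 0 and y = 0 meet at (0, 0), but that point violates 11x + 2y ≤ -11. Every candidate vertex is excluded by some other constraint, so the feasible region is empty.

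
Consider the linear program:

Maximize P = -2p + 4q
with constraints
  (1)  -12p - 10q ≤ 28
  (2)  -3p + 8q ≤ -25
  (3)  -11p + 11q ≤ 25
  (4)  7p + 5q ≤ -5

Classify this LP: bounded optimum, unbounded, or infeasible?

Feasible corners and P = -2p + 4q:
  (13/63, -64/21) → P = -794/63
  (9, -68/5) → P = -362/5
  (85/71, -190/71) → P = -930/71
The feasible region has finitely many vertices and no improving ray; the maximum is -794/63 at (13/63, -64/21).

bounded optimum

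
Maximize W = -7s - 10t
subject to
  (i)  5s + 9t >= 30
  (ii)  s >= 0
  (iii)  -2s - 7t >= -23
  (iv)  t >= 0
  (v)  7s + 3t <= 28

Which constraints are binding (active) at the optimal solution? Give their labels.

Vertices and W = -7s - 10t:
  (3/17, 55/17) → W = -571/17
  (27/8, 35/24) → W = -917/24
  (127/43, 105/43) → W = -1939/43

The maximum is at (3/17, 55/17). Substituting into each constraint, equality holds for (i) and (iii); the remaining constraints have slack.

(i) and (iii)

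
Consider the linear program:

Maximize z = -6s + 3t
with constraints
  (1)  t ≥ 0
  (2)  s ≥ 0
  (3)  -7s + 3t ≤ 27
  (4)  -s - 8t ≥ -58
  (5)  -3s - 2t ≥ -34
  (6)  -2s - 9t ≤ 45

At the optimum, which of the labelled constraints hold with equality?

Feasible corners and z = -6s + 3t:
  (0, 0) → z = 0
  (34/3, 0) → z = -68
  (0, 29/4) → z = 87/4
  (78/11, 70/11) → z = -258/11

The maximum is at (0, 29/4). Substituting into each constraint, equality holds for (2) and (4); the remaining constraints have slack.

(2) and (4)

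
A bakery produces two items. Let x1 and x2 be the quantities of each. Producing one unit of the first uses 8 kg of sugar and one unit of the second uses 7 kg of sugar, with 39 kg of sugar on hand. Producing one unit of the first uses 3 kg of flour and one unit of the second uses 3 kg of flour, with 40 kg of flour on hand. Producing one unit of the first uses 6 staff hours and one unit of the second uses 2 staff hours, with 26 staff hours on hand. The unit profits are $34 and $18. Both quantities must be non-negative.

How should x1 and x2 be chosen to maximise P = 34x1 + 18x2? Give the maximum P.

Feasible corners and P = 34x1 + 18x2:
  (0, 0) → P = 0
  (0, 39/7) → P = 702/7
  (13/3, 0) → P = 442/3
  (4, 1) → P = 154

At the optimal vertex, 8x1 + 7x2 = 39 and 6x1 + 2x2 = 26.
Solving simultaneously gives x1 = 4, x2 = 1.

x1 = 4, x2 = 1, maximum P = 154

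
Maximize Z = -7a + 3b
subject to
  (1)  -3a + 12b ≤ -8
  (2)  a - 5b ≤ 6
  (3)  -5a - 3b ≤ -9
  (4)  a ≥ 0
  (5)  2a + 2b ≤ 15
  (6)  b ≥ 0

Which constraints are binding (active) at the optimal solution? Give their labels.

(1) and (6)

Feasible corners and Z = -7a + 3b:
  (98/15, 29/30) → Z = -257/6
  (8/3, 0) → Z = -56/3
  (29/4, 1/4) → Z = -50
  (6, 0) → Z = -42

The maximum is at (8/3, 0). Substituting into each constraint, equality holds for (1) and (6); the remaining constraints have slack.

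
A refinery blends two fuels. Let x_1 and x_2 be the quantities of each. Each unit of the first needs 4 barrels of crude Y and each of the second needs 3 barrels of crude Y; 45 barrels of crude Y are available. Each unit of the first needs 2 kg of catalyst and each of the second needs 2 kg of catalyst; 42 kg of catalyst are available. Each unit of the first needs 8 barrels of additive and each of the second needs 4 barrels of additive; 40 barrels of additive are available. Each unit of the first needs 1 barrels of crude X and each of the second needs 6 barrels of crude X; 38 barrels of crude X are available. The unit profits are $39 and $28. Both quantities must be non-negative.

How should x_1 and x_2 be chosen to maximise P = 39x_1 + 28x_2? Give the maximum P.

x_1 = 2, x_2 = 6, maximum P = 246

Vertices and P = 39x_1 + 28x_2:
  (0, 0) → P = 0
  (0, 19/3) → P = 532/3
  (5, 0) → P = 195
  (2, 6) → P = 246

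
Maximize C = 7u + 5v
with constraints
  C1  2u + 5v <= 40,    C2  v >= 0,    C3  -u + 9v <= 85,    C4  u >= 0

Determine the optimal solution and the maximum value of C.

u = 20, v = 0, maximum C = 140

Corner points and C = 7u + 5v:
  (20, 0) → C = 140
  (0, 8) → C = 40
  (0, 0) → C = 0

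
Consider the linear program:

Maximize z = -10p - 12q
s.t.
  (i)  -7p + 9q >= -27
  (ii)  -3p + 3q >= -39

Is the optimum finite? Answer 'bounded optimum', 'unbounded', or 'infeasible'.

From the feasible point (45, 32), moving in the direction (-9, -7) keeps every constraint satisfied while z increases without bound.

unbounded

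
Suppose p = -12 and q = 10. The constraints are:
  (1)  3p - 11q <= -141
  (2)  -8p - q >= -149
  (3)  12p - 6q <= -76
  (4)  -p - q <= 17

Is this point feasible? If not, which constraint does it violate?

feasible

(1): -146 ≤ -141 ✓
(2): 86 ≥ -149 ✓
(3): -204 ≤ -76 ✓
(4): 2 ≤ 17 ✓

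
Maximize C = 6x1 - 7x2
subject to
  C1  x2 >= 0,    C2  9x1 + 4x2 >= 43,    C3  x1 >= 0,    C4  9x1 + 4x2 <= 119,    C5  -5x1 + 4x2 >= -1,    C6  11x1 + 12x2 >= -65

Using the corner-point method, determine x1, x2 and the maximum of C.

x1 = 22/7, x2 = 103/28, maximum C = -193/28

Feasible corners and C = 6x1 - 7x2:
  (0, 43/4) → C = -301/4
  (22/7, 103/28) → C = -193/28
  (0, 119/4) → C = -833/4
  (60/7, 293/28) → C = -611/28

At the optimal vertex, 9x1 + 4x2 = 43 and -5x1 + 4x2 = -1.
Solving simultaneously gives x1 = 22/7, x2 = 103/28.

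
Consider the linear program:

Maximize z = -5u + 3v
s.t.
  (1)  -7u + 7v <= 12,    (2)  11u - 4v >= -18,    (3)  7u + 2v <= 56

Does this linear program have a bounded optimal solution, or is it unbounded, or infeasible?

Vertices and z = -5u + 3v:
  (-78/49, 6/49) → z = 408/49
  (368/63, 68/9) → z = -412/63
The feasible region has finitely many vertices and no improving ray; the maximum is 408/49 at (-78/49, 6/49).

bounded optimum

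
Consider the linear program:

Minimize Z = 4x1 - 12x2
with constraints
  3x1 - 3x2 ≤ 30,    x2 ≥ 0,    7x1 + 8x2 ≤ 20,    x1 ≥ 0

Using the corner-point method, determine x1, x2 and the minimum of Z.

Corner points and Z = 4x1 - 12x2:
  (20/7, 0) → Z = 80/7
  (0, 0) → Z = 0
  (0, 5/2) → Z = -30

The binding constraints are 7x1 + 8x2 = 20 and x1 = 0.
Solving simultaneously gives x1 = 0, x2 = 5/2.

x1 = 0, x2 = 5/2, minimum Z = -30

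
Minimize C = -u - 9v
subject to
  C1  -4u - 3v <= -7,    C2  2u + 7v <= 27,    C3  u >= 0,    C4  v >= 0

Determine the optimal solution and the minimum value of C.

u = 0, v = 27/7, minimum C = -243/7

Corner points and C = -u - 9v:
  (0, 7/3) → C = -21
  (7/4, 0) → C = -7/4
  (0, 27/7) → C = -243/7
  (27/2, 0) → C = -27/2

The binding constraints are 2u + 7v = 27 and u = 0.
Solving simultaneously gives u = 0, v = 27/7.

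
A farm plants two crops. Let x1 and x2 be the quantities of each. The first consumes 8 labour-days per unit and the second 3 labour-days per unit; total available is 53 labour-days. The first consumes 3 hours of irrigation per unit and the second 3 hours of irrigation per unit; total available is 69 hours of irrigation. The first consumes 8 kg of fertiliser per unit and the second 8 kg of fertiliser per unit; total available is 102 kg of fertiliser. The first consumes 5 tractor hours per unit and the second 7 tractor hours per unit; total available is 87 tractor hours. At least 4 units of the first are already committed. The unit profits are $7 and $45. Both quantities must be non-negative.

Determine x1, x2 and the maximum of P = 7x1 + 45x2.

x1 = 4, x2 = 7, maximum P = 343

The optimum lies where 8x1 + 3x2 = 53 and x1 = 4.
Solving simultaneously gives x1 = 4, x2 = 7.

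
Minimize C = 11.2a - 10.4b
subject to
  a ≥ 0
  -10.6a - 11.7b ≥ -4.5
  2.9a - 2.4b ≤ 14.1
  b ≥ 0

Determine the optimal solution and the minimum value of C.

a = 0, b = 5/13, minimum C = -4

Corner points and C = 11.2a - 10.4b:
  (0, 5/13) → C = -4
  (0, 0) → C = 0
  (45/106, 0) → C = 252/53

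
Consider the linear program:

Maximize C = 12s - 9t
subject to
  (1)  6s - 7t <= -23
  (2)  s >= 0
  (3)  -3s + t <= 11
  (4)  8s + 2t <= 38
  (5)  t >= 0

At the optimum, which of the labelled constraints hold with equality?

Extreme points and C = 12s - 9t:
  (0, 23/7) → C = -207/7
  (55/17, 103/17) → C = -267/17
  (0, 11) → C = -99
  (8/7, 101/7) → C = -813/7

The maximum is at (55/17, 103/17). Substituting into each constraint, equality holds for (1) and (4); the remaining constraints have slack.

(1) and (4)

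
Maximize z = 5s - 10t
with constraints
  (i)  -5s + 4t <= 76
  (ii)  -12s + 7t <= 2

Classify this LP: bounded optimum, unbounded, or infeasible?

From the feasible point (524/13, 902/13), moving in the direction (-7, -12) keeps every constraint satisfied while z increases without bound.

unbounded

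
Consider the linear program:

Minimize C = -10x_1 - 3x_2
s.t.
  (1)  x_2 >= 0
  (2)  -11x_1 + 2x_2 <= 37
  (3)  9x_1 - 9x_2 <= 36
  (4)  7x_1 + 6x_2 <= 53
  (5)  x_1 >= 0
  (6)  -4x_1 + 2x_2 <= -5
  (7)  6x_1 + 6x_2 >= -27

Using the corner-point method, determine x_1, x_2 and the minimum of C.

x_1 = 77/13, x_2 = 25/13, minimum C = -65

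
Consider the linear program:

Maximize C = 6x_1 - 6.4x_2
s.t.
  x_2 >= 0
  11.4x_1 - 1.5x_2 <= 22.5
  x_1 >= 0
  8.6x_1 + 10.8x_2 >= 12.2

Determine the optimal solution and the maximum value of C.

Extreme points and C = 6x_1 - 6.4x_2:
  (75/38, 0) → C = 225/19
  (61/43, 0) → C = 366/43
  (0, 61/54) → C = -976/135
The feasible region is unbounded (it extends along (0, 1), (5, 38)), but C strictly decreases along every unbounded feasible direction, so there is no improving ray and the maximum is attained at a vertex.

The optimum lies where x_2 = 0 and 11.4x_1 - 1.5x_2 = 22.5.
Solving simultaneously gives x_1 = 75/38, x_2 = 0.

x_1 = 75/38, x_2 = 0, maximum C = 225/19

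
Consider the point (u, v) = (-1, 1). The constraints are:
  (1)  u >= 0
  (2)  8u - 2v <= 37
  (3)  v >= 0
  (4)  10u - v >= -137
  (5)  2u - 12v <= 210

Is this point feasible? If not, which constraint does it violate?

Constraint (1): u = -1, which is not ≥ 0. All other constraints are satisfied.

not feasible — violates (1)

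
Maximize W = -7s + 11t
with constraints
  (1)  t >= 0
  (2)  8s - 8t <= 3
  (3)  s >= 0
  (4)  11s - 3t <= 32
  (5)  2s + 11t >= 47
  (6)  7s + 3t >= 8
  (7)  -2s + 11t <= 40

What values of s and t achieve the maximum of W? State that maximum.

Extreme points and W = -7s + 11t:
  (493/127, 453/127) → W = 1532/127
  (472/115, 504/115) → W = 448/23
  (7/4, 87/22) → W = 125/4

s = 7/4, t = 87/22, maximum W = 125/4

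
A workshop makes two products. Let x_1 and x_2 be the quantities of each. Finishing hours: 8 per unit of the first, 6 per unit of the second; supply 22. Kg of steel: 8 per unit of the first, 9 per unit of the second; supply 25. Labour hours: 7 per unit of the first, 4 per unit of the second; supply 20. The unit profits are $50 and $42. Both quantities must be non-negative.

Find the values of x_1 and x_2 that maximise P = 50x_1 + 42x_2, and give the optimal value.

Extreme points and P = 50x_1 + 42x_2:
  (0, 0) → P = 0
  (0, 25/9) → P = 350/3
  (11/4, 0) → P = 275/2
  (2, 1) → P = 142

At the optimal vertex, 8x_1 + 6x_2 = 22 and 8x_1 + 9x_2 = 25.
Solving simultaneously gives x_1 = 2, x_2 = 1.

x_1 = 2, x_2 = 1, maximum P = 142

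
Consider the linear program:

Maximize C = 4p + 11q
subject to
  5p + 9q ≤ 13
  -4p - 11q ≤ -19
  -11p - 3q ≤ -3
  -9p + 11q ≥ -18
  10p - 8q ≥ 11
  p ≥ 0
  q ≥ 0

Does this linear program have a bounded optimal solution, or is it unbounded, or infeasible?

The boundaries 5p + 9q = 13 and -9p + 11q = -18 meet at (305/136, 27/136), but that point violates -4p - 11q ≤ -19. Every candidate vertex is excluded by some other constraint, so the feasible region is empty.

infeasible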